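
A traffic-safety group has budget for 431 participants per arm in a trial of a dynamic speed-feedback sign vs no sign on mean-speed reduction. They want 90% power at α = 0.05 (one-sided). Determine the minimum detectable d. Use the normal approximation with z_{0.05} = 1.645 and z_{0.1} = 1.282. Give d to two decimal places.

d_min ≈ 0.20

For two independent groups of n = 431 each: d_min = (z_{α} + z_β)·√(2/n).
z-sum = 1.645 + 1.282 = 2.927.
d_min = 2.927 × √(2/431) = 2.927 × 0.0681 = 0.199.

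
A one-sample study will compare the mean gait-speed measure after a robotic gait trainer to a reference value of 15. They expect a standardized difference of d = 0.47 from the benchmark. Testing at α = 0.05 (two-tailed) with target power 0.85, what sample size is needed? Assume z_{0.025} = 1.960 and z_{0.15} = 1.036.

n = 41

For a one-sample test: n = ((z_{α/2} + z_β) / d)².
z_{α/2} + z_β = 1.960 + 1.036 = 2.996.
n = (2.996 / 0.47)² = 6.374² = 40.63.
Round up.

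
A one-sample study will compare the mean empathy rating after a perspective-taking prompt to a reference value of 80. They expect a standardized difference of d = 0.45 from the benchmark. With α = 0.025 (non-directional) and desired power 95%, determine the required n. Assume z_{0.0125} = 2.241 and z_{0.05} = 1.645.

n = 75

For a one-sample test: n = ((z_{α/2} + z_β) / d)².
z_{α/2} + z_β = 2.241 + 1.645 = 3.886.
n = (3.886 / 0.45)² = 8.636² = 74.57.
Round up.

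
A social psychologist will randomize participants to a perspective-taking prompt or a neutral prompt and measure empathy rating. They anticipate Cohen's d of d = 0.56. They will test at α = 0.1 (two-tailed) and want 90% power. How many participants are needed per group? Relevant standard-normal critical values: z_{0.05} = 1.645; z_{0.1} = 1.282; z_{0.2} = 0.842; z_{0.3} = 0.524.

n = 55 per group

For two independent groups with equal n: n = 2·((z_{α/2} + z_β) / d)².
z_{α/2} + z_β = 1.645 + 1.282 = 2.927.
n = 2 × (2.927 / 0.56)² = 2 × 5.227² = 2 × 27.32 = 54.6.
Round up to the next whole participant.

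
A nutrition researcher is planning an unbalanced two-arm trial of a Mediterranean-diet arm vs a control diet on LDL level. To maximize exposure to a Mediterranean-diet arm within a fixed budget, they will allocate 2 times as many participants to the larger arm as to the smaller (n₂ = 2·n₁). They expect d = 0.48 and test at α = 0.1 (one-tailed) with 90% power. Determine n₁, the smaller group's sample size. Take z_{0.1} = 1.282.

With allocation ratio k = n₂/n₁ = 2, Var(x̄₁−x̄₂) = σ²(1/n₁ + 1/(k·n₁)) = σ²·(k+1)/(k·n₁).
So n₁ = (1 + 1/k)·((z_{α} + z_β)/d)² = 1.500 × (2.564/0.48)².
n₁ = 1.500 × 28.53 = 42.8.
Round up: n₁ = 43, giving n₂ = 2 × 43 = 86.

n₁ = 43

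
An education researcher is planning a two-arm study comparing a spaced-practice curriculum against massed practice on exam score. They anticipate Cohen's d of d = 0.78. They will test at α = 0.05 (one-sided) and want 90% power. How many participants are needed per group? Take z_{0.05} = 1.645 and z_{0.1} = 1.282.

n = 29 per group

For two independent groups with equal n: n = 2·((z_{α} + z_β) / d)².
z_{α} + z_β = 1.645 + 1.282 = 2.927.
n = 2 × (2.927 / 0.78)² = 2 × 3.753² = 2 × 14.08 = 28.2.
Round up to the next whole participant.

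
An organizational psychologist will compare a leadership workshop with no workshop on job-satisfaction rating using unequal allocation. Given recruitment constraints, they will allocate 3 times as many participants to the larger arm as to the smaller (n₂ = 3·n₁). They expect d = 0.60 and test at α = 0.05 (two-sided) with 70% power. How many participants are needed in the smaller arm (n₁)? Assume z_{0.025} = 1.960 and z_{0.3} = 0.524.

With allocation ratio k = n₂/n₁ = 3, Var(x̄₁−x̄₂) = σ²(1/n₁ + 1/(k·n₁)) = σ²·(k+1)/(k·n₁).
So n₁ = (1 + 1/k)·((z_{α/2} + z_β)/d)² = 1.333 × (2.484/0.60)².
n₁ = 1.333 × 17.14 = 22.9.
Round up: n₁ = 23, giving n₂ = 3 × 23 = 69.

n₁ = 23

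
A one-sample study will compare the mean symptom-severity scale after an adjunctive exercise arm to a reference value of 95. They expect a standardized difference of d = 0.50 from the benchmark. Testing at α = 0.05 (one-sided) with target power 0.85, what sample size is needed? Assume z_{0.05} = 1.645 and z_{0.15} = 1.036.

n = 29

For a one-sample test: n = ((z_{α} + z_β) / d)².
z_{α} + z_β = 1.645 + 1.036 = 2.681.
n = (2.681 / 0.50)² = 5.362² = 28.75.
Round up.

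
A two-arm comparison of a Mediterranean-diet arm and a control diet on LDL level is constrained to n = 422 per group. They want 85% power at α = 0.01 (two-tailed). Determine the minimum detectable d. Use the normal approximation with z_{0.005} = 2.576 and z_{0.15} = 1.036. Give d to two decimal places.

For two independent groups of n = 422 each: d_min = (z_{α/2} + z_β)·√(2/n).
z-sum = 2.576 + 1.036 = 3.612.
d_min = 3.612 × √(2/422) = 3.612 × 0.0688 = 0.249.

d_min ≈ 0.25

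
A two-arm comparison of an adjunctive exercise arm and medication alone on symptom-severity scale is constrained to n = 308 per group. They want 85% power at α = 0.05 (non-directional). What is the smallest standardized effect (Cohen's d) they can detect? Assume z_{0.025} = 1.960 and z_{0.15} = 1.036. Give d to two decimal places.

d_min ≈ 0.24

For two independent groups of n = 308 each: d_min = (z_{α/2} + z_β)·√(2/n).
z-sum = 1.960 + 1.036 = 2.996.
d_min = 2.996 × √(2/308) = 2.996 × 0.0806 = 0.241.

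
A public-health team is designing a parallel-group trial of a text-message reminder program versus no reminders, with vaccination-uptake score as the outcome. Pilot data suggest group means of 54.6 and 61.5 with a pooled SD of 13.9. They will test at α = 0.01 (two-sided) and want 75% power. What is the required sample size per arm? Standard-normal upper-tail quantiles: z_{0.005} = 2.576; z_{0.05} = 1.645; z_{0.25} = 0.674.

n = 86 per group

Cohen's d = |M₁ − M₂| / SD_pooled = |54.6 − 61.5| / 13.9 = 6.9 / 13.9 = 0.496.
For two independent groups with equal n: n = 2·((z_{α/2} + z_β) / d)².
z_{α/2} + z_β = 2.576 + 0.674 = 3.250.
n = 2 × (3.250 / 0.496)² = 2 × 6.552² = 2 × 42.93 = 85.9.
Round up to the next whole participant.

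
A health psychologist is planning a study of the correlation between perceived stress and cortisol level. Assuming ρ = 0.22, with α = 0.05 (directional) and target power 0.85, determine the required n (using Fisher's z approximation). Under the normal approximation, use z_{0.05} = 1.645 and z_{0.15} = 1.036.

Fisher's z: C = ½·ln((1+r)/(1−r)) = ½·ln(1.5641) = 0.2237.
n = ((z_{α} + z_β)/C)² + 3.
(1.645 + 1.036) / 0.2237 = 2.681 / 0.2237 = 11.985.
n = 11.985² + 3 = 143.64 + 3 = 146.6.
Round up.

n = 147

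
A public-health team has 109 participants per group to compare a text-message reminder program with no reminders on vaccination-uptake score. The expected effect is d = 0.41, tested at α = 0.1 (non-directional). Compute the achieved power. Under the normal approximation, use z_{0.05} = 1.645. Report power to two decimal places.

power ≈ 0.92

For two equal groups, power = Φ(d·√(n/2) − z_{α/2}).
d·√(n/2) = 0.41 × √(109/2) = 0.41 × 7.382 = 3.027.
z_β = 3.027 − 1.645 = 1.382.
Power = Φ(1.382) = 0.916.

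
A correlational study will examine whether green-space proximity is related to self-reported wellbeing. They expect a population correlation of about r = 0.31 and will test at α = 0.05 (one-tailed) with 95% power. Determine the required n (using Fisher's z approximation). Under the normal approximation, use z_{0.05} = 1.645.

Fisher's z: C = ½·ln((1+r)/(1−r)) = ½·ln(1.8986) = 0.3205.
n = ((z_{α} + z_β)/C)² + 3.
(1.645 + 1.645) / 0.3205 = 3.290 / 0.3205 = 10.265.
n = 10.265² + 3 = 105.37 + 3 = 108.4.
Round up.

n = 109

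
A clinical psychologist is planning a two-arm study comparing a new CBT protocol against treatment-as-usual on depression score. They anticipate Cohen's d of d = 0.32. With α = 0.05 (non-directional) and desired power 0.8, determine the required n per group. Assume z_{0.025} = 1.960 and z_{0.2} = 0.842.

n = 154 per group

For two independent groups with equal n: n = 2·((z_{α/2} + z_β) / d)².
z_{α/2} + z_β = 1.960 + 0.842 = 2.802.
n = 2 × (2.802 / 0.32)² = 2 × 8.756² = 2 × 76.67 = 153.3.
Round up to the next whole participant.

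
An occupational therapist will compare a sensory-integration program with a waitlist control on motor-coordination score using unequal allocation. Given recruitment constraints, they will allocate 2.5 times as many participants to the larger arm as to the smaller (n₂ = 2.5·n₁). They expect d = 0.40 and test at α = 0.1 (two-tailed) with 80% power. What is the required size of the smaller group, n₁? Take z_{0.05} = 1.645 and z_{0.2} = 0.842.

n₁ = 55

With allocation ratio k = n₂/n₁ = 2.5, Var(x̄₁−x̄₂) = σ²(1/n₁ + 1/(k·n₁)) = σ²·(k+1)/(k·n₁).
So n₁ = (1 + 1/k)·((z_{α/2} + z_β)/d)² = 1.400 × (2.487/0.40)².
n₁ = 1.400 × 38.66 = 54.1.
Round up: n₁ = 55, giving n₂ = ⌈2.5 × 55⌉ = ⌈137.5⌉ = 138.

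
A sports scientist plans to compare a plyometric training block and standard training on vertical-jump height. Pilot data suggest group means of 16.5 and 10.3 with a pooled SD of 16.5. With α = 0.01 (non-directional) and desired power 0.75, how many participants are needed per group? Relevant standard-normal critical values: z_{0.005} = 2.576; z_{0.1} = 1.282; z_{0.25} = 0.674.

Cohen's d = |M₁ − M₂| / SD_pooled = |16.5 − 10.3| / 16.5 = 6.2 / 16.5 = 0.376.
For two independent groups with equal n: n = 2·((z_{α/2} + z_β) / d)².
z_{α/2} + z_β = 2.576 + 0.674 = 3.250.
n = 2 × (3.250 / 0.376)² = 2 × 8.644² = 2 × 74.71 = 149.4.
Round up to the next whole participant.

n = 150 per group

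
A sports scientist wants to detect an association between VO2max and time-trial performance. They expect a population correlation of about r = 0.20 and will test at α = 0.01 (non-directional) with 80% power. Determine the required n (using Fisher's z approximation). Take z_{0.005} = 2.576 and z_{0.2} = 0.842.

Fisher's z: C = ½·ln((1+r)/(1−r)) = ½·ln(1.5000) = 0.2027.
n = ((z_{α/2} + z_β)/C)² + 3.
(2.576 + 0.842) / 0.2027 = 3.418 / 0.2027 = 16.862.
n = 16.862² + 3 = 284.34 + 3 = 287.3.
Round up.

n = 288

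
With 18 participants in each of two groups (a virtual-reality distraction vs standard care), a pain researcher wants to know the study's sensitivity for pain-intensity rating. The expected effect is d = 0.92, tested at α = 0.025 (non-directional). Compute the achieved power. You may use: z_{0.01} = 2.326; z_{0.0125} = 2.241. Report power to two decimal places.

power ≈ 0.70

For two equal groups, power = Φ(d·√(n/2) − z_{α/2}).
d·√(n/2) = 0.92 × √(18/2) = 0.92 × 3.000 = 2.760.
z_β = 2.760 − 2.241 = 0.519.
Power = Φ(0.519) = 0.698.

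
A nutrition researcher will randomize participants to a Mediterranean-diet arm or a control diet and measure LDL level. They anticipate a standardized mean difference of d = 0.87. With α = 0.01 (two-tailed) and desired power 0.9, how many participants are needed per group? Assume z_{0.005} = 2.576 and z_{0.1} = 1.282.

n = 40 per group

For two independent groups with equal n: n = 2·((z_{α/2} + z_β) / d)².
z_{α/2} + z_β = 2.576 + 1.282 = 3.858.
n = 2 × (3.858 / 0.87)² = 2 × 4.434² = 2 × 19.66 = 39.3.
Round up to the next whole participant.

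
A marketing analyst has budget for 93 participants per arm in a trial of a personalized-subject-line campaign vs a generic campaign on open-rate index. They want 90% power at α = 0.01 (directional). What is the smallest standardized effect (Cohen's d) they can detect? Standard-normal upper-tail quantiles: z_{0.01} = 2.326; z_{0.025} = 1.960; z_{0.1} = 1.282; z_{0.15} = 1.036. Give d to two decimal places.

For two independent groups of n = 93 each: d_min = (z_{α} + z_β)·√(2/n).
z-sum = 2.326 + 1.282 = 3.608.
d_min = 3.608 × √(2/93) = 3.608 × 0.1466 = 0.529.

d_min ≈ 0.53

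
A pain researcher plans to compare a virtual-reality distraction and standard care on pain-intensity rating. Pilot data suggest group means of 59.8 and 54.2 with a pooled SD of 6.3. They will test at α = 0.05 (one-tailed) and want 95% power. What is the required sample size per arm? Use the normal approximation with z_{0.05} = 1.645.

Cohen's d = |M₁ − M₂| / SD_pooled = |59.8 − 54.2| / 6.3 = 5.6 / 6.3 = 0.889.
For two independent groups with equal n: n = 2·((z_{α} + z_β) / d)².
z_{α} + z_β = 1.645 + 1.645 = 3.290.
n = 2 × (3.290 / 0.889)² = 2 × 3.701² = 2 × 13.70 = 27.4.
Round up to the next whole participant.

n = 28 per group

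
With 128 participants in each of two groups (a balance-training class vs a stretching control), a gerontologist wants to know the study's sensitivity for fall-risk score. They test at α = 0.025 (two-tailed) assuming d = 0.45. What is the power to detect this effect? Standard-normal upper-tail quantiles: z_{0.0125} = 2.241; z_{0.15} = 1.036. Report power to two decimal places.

power ≈ 0.91

For two equal groups, power = Φ(d·√(n/2) − z_{α/2}).
d·√(n/2) = 0.45 × √(128/2) = 0.45 × 8.000 = 3.600.
z_β = 3.600 − 2.241 = 1.359.
Power = Φ(1.359) = 0.913.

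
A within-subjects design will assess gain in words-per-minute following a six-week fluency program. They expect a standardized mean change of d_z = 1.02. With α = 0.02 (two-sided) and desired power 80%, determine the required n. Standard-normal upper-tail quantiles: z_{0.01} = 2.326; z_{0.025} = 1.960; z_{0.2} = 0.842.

For a paired (one-sample on differences) test: n = ((z_{α/2} + z_β) / d)².
z_{α/2} + z_β = 2.326 + 0.842 = 3.168.
n = (3.168 / 1.02)² = 3.106² = 9.65.
Round up.

n = 10 pairs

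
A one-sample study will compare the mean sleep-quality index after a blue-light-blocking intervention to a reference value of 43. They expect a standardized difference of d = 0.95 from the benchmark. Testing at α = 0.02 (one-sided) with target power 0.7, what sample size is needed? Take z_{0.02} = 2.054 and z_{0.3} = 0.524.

For a one-sample test: n = ((z_{α} + z_β) / d)².
z_{α} + z_β = 2.054 + 0.524 = 2.578.
n = (2.578 / 0.95)² = 2.714² = 7.36.
Round up.

n = 8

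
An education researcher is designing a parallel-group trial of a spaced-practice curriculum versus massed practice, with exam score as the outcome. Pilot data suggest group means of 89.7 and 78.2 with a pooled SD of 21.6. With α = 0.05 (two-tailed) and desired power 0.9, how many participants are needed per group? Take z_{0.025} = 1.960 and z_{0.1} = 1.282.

n = 75 per group

Cohen's d = |M₁ − M₂| / SD_pooled = |89.7 − 78.2| / 21.6 = 11.5 / 21.6 = 0.532.
For two independent groups with equal n: n = 2·((z_{α/2} + z_β) / d)².
z_{α/2} + z_β = 1.960 + 1.282 = 3.242.
n = 2 × (3.242 / 0.532)² = 2 × 6.094² = 2 × 37.14 = 74.3.
Round up to the next whole participant.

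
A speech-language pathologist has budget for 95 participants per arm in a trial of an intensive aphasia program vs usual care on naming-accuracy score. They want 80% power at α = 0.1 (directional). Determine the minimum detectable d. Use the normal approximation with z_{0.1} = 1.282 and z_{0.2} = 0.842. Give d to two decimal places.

d_min ≈ 0.31

For two independent groups of n = 95 each: d_min = (z_{α} + z_β)·√(2/n).
z-sum = 1.282 + 0.842 = 2.124.
d_min = 2.124 × √(2/95) = 2.124 × 0.1451 = 0.308.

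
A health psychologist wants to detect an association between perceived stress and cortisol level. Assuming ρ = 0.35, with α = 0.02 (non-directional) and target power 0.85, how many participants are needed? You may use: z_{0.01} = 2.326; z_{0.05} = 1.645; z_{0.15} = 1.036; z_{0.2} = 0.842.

n = 88

Fisher's z: C = ½·ln((1+r)/(1−r)) = ½·ln(2.0769) = 0.3654.
n = ((z_{α/2} + z_β)/C)² + 3.
(2.326 + 1.036) / 0.3654 = 3.362 / 0.3654 = 9.201.
n = 9.201² + 3 = 84.66 + 3 = 87.7.
Round up.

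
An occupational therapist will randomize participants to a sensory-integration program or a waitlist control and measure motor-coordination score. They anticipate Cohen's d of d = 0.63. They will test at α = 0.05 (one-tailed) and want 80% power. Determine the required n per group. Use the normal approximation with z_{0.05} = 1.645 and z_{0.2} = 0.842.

For two independent groups with equal n: n = 2·((z_{α} + z_β) / d)².
z_{α} + z_β = 1.645 + 0.842 = 2.487.
n = 2 × (2.487 / 0.63)² = 2 × 3.948² = 2 × 15.58 = 31.2.
Round up to the next whole participant.

n = 32 per group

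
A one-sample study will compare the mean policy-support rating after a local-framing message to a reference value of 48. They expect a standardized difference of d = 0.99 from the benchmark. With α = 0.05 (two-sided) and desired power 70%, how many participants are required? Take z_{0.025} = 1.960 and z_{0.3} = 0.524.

For a one-sample test: n = ((z_{α/2} + z_β) / d)².
z_{α/2} + z_β = 1.960 + 0.524 = 2.484.
n = (2.484 / 0.99)² = 2.509² = 6.30.
Round up.

n = 7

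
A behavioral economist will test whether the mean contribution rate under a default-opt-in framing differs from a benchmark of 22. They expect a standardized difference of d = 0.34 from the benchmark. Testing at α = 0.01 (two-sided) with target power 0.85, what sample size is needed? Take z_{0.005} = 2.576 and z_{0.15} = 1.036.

For a one-sample test: n = ((z_{α/2} + z_β) / d)².
z_{α/2} + z_β = 2.576 + 1.036 = 3.612.
n = (3.612 / 0.34)² = 10.624² = 112.86.
Round up.

n = 113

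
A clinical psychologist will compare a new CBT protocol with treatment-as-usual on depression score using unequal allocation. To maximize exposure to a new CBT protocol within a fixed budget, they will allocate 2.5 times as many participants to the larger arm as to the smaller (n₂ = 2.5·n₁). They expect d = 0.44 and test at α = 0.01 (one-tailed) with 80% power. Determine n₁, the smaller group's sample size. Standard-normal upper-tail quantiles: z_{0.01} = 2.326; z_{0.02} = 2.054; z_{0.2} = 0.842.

With allocation ratio k = n₂/n₁ = 2.5, Var(x̄₁−x̄₂) = σ²(1/n₁ + 1/(k·n₁)) = σ²·(k+1)/(k·n₁).
So n₁ = (1 + 1/k)·((z_{α} + z_β)/d)² = 1.400 × (3.168/0.44)².
n₁ = 1.400 × 51.84 = 72.6.
Round up: n₁ = 73, giving n₂ = ⌈2.5 × 73⌉ = ⌈182.5⌉ = 183.

n₁ = 73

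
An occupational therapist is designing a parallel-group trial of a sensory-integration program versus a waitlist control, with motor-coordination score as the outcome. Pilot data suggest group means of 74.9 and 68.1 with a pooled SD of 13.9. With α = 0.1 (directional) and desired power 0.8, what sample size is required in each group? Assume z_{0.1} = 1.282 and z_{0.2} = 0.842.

Cohen's d = |M₁ − M₂| / SD_pooled = |74.9 − 68.1| / 13.9 = 6.8 / 13.9 = 0.489.
For two independent groups with equal n: n = 2·((z_{α} + z_β) / d)².
z_{α} + z_β = 1.282 + 0.842 = 2.124.
n = 2 × (2.124 / 0.489)² = 2 × 4.344² = 2 × 18.87 = 37.7.
Round up to the next whole participant.

n = 38 per group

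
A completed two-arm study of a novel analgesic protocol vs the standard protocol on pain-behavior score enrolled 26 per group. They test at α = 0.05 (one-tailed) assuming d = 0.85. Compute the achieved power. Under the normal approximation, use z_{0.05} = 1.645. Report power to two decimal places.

For two equal groups, power = Φ(d·√(n/2) − z_{α}).
d·√(n/2) = 0.85 × √(26/2) = 0.85 × 3.606 = 3.065.
z_β = 3.065 − 1.645 = 1.420.
Power = Φ(1.420) = 0.922.

power ≈ 0.92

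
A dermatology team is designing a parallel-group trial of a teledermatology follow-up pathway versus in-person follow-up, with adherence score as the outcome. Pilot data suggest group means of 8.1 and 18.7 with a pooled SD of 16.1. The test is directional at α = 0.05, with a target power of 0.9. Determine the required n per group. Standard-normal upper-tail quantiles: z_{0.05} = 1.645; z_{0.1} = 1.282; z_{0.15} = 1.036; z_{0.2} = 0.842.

Cohen's d = |M₁ − M₂| / SD_pooled = |8.1 − 18.7| / 16.1 = 10.6 / 16.1 = 0.658.
For two independent groups with equal n: n = 2·((z_{α} + z_β) / d)².
z_{α} + z_β = 1.645 + 1.282 = 2.927.
n = 2 × (2.927 / 0.658)² = 2 × 4.448² = 2 × 19.79 = 39.6.
Round up to the next whole participant.

n = 40 per group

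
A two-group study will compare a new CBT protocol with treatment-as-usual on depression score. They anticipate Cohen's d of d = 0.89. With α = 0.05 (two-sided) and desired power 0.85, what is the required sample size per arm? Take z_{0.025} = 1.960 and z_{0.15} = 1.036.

n = 23 per group

For two independent groups with equal n: n = 2·((z_{α/2} + z_β) / d)².
z_{α/2} + z_β = 1.960 + 1.036 = 2.996.
n = 2 × (2.996 / 0.89)² = 2 × 3.366² = 2 × 11.33 = 22.7.
Round up to the next whole participant.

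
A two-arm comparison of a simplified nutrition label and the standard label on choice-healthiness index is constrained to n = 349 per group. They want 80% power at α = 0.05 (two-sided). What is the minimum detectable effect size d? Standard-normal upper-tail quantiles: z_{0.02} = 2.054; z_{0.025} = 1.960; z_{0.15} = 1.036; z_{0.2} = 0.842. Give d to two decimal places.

For two independent groups of n = 349 each: d_min = (z_{α/2} + z_β)·√(2/n).
z-sum = 1.960 + 0.842 = 2.802.
d_min = 2.802 × √(2/349) = 2.802 × 0.0757 = 0.212.

d_min ≈ 0.21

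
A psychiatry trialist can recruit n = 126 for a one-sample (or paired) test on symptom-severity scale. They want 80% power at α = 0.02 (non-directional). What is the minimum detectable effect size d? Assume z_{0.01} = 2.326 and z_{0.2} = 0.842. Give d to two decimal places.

d_min ≈ 0.28

For a single sample (or paired design) of n = 126: d_min = (z_{α/2} + z_β)/√n.
z-sum = 2.326 + 0.842 = 3.168.
d_min = 3.168 / √126 = 3.168 / 11.225 = 0.282.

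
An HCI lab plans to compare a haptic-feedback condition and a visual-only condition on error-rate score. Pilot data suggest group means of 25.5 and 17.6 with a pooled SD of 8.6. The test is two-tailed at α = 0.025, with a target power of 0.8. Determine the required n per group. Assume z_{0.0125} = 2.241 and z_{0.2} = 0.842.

Cohen's d = |M₁ − M₂| / SD_pooled = |25.5 − 17.6| / 8.6 = 7.9 / 8.6 = 0.919.
For two independent groups with equal n: n = 2·((z_{α/2} + z_β) / d)².
z_{α/2} + z_β = 2.241 + 0.842 = 3.083.
n = 2 × (3.083 / 0.919)² = 2 × 3.355² = 2 × 11.25 = 22.5.
Round up to the next whole participant.

n = 23 per group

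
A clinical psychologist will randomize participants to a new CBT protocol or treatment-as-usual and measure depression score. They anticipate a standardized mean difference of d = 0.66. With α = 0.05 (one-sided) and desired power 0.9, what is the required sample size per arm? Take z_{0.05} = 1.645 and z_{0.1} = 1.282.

n = 40 per group

For two independent groups with equal n: n = 2·((z_{α} + z_β) / d)².
z_{α} + z_β = 1.645 + 1.282 = 2.927.
n = 2 × (2.927 / 0.66)² = 2 × 4.435² = 2 × 19.67 = 39.3.
Round up to the next whole participant.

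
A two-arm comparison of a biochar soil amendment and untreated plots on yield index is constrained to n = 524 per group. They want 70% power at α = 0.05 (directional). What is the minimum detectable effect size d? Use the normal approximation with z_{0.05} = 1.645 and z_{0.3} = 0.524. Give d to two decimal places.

For two independent groups of n = 524 each: d_min = (z_{α} + z_β)·√(2/n).
z-sum = 1.645 + 0.524 = 2.169.
d_min = 2.169 × √(2/524) = 2.169 × 0.0618 = 0.134.

d_min ≈ 0.13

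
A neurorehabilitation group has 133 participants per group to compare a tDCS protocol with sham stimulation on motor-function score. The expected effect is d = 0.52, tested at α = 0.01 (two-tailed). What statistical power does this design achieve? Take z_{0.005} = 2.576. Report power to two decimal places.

power ≈ 0.95

For two equal groups, power = Φ(d·√(n/2) − z_{α/2}).
d·√(n/2) = 0.52 × √(133/2) = 0.52 × 8.155 = 4.240.
z_β = 4.240 − 2.576 = 1.664.
Power = Φ(1.664) = 0.952.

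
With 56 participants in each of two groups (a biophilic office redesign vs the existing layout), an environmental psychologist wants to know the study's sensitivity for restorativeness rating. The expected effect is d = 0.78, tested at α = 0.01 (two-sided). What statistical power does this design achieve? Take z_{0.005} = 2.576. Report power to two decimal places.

For two equal groups, power = Φ(d·√(n/2) − z_{α/2}).
d·√(n/2) = 0.78 × √(56/2) = 0.78 × 5.292 = 4.127.
z_β = 4.127 − 2.576 = 1.551.
Power = Φ(1.551) = 0.940.

power ≈ 0.94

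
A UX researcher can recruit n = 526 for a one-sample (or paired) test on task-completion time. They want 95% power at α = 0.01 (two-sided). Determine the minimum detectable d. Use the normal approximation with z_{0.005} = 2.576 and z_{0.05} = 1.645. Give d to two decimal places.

d_min ≈ 0.18

For a single sample (or paired design) of n = 526: d_min = (z_{α/2} + z_β)/√n.
z-sum = 2.576 + 1.645 = 4.221.
d_min = 4.221 / √526 = 4.221 / 22.935 = 0.184.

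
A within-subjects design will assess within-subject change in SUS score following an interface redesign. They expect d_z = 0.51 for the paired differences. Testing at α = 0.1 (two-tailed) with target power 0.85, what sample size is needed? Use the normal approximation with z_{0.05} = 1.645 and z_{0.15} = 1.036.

For a paired (one-sample on differences) test: n = ((z_{α/2} + z_β) / d)².
z_{α/2} + z_β = 1.645 + 1.036 = 2.681.
n = (2.681 / 0.51)² = 5.257² = 27.63.
Round up.

n = 28 pairs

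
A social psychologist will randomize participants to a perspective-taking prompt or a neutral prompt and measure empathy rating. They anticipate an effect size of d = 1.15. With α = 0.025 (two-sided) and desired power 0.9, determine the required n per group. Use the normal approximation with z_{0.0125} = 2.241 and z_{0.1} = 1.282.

n = 19 per group

For two independent groups with equal n: n = 2·((z_{α/2} + z_β) / d)².
z_{α/2} + z_β = 2.241 + 1.282 = 3.523.
n = 2 × (3.523 / 1.15)² = 2 × 3.063² = 2 × 9.38 = 18.8.
Round up to the next whole participant.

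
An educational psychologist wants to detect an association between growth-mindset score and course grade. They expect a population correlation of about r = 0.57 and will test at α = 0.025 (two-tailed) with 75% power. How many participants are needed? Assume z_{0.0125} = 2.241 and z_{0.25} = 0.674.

Fisher's z: C = ½·ln((1+r)/(1−r)) = ½·ln(3.6512) = 0.6475.
n = ((z_{α/2} + z_β)/C)² + 3.
(2.241 + 0.674) / 0.6475 = 2.915 / 0.6475 = 4.502.
n = 4.502² + 3 = 20.27 + 3 = 23.3.
Round up.

n = 24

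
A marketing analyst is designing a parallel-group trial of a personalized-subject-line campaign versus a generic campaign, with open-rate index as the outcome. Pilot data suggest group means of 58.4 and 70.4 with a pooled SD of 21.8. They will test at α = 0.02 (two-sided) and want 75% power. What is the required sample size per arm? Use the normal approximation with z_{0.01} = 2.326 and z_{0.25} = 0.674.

Cohen's d = |M₁ − M₂| / SD_pooled = |58.4 − 70.4| / 21.8 = 12.0 / 21.8 = 0.550.
For two independent groups with equal n: n = 2·((z_{α/2} + z_β) / d)².
z_{α/2} + z_β = 2.326 + 0.674 = 3.000.
n = 2 × (3.000 / 0.550)² = 2 × 5.455² = 2 × 29.75 = 59.5.
Round up to the next whole participant.

n = 60 per group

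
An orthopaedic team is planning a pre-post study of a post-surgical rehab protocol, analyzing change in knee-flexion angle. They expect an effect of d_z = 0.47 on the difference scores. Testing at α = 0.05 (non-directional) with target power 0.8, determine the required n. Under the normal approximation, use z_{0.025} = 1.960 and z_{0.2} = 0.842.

For a paired (one-sample on differences) test: n = ((z_{α/2} + z_β) / d)².
z_{α/2} + z_β = 1.960 + 0.842 = 2.802.
n = (2.802 / 0.47)² = 5.962² = 35.54.
Round up.

n = 36 pairs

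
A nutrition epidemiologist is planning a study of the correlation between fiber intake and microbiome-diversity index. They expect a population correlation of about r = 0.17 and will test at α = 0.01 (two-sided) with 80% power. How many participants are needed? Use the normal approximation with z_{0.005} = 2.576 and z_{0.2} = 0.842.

n = 400

Fisher's z: C = ½·ln((1+r)/(1−r)) = ½·ln(1.4096) = 0.1717.
n = ((z_{α/2} + z_β)/C)² + 3.
(2.576 + 0.842) / 0.1717 = 3.418 / 0.1717 = 19.907.
n = 19.907² + 3 = 396.28 + 3 = 399.3.
Round up.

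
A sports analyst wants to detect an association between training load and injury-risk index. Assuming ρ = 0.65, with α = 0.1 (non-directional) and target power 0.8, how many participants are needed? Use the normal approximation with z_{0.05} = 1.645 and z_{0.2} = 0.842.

Fisher's z: C = ½·ln((1+r)/(1−r)) = ½·ln(4.7143) = 0.7753.
n = ((z_{α/2} + z_β)/C)² + 3.
(1.645 + 0.842) / 0.7753 = 2.487 / 0.7753 = 3.208.
n = 3.208² + 3 = 10.29 + 3 = 13.3.
Round up.

n = 14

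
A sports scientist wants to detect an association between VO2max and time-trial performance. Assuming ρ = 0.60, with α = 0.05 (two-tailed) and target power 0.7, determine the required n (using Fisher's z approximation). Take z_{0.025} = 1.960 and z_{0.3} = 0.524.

n = 16

Fisher's z: C = ½·ln((1+r)/(1−r)) = ½·ln(4.0000) = 0.6931.
n = ((z_{α/2} + z_β)/C)² + 3.
(1.960 + 0.524) / 0.6931 = 2.484 / 0.6931 = 3.584.
n = 3.584² + 3 = 12.84 + 3 = 15.8.
Round up.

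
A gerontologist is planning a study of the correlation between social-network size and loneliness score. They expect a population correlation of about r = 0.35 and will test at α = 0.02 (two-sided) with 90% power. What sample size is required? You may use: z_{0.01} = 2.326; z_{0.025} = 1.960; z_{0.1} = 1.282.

n = 101

Fisher's z: C = ½·ln((1+r)/(1−r)) = ½·ln(2.0769) = 0.3654.
n = ((z_{α/2} + z_β)/C)² + 3.
(2.326 + 1.282) / 0.3654 = 3.608 / 0.3654 = 9.874.
n = 9.874² + 3 = 97.50 + 3 = 100.5.
Round up.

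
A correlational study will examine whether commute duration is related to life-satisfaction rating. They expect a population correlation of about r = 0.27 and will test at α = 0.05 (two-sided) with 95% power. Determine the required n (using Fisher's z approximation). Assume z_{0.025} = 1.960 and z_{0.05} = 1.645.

n = 173

Fisher's z: C = ½·ln((1+r)/(1−r)) = ½·ln(1.7397) = 0.2769.
n = ((z_{α/2} + z_β)/C)² + 3.
(1.960 + 1.645) / 0.2769 = 3.605 / 0.2769 = 13.019.
n = 13.019² + 3 = 169.50 + 3 = 172.5.
Round up.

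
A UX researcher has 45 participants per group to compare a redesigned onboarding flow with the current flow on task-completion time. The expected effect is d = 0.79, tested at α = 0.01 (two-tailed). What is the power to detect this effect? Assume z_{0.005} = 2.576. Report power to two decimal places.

For two equal groups, power = Φ(d·√(n/2) − z_{α/2}).
d·√(n/2) = 0.79 × √(45/2) = 0.79 × 4.743 = 3.747.
z_β = 3.747 − 2.576 = 1.171.
Power = Φ(1.171) = 0.879.

power ≈ 0.88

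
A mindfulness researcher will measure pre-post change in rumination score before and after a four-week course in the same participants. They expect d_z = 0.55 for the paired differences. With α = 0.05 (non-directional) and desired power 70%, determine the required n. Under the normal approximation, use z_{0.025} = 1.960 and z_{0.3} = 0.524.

For a paired (one-sample on differences) test: n = ((z_{α/2} + z_β) / d)².
z_{α/2} + z_β = 1.960 + 0.524 = 2.484.
n = (2.484 / 0.55)² = 4.516² = 20.40.
Round up.

n = 21 pairs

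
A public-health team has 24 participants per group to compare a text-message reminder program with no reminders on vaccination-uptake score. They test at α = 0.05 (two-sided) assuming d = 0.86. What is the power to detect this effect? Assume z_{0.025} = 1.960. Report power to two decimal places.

For two equal groups, power = Φ(d·√(n/2) − z_{α/2}).
d·√(n/2) = 0.86 × √(24/2) = 0.86 × 3.464 = 2.979.
z_β = 2.979 − 1.960 = 1.019.
Power = Φ(1.019) = 0.846.

power ≈ 0.85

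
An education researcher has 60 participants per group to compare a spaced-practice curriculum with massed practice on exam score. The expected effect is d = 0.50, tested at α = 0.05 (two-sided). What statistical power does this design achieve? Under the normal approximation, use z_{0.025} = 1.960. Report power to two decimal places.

For two equal groups, power = Φ(d·√(n/2) − z_{α/2}).
d·√(n/2) = 0.50 × √(60/2) = 0.50 × 5.477 = 2.739.
z_β = 2.739 − 1.960 = 0.779.
Power = Φ(0.779) = 0.782.

power ≈ 0.78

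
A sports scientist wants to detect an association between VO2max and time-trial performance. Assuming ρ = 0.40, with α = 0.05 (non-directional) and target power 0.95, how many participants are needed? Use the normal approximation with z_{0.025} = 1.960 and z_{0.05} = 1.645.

n = 76

Fisher's z: C = ½·ln((1+r)/(1−r)) = ½·ln(2.3333) = 0.4236.
n = ((z_{α/2} + z_β)/C)² + 3.
(1.960 + 1.645) / 0.4236 = 3.605 / 0.4236 = 8.510.
n = 8.510² + 3 = 72.43 + 3 = 75.4.
Round up.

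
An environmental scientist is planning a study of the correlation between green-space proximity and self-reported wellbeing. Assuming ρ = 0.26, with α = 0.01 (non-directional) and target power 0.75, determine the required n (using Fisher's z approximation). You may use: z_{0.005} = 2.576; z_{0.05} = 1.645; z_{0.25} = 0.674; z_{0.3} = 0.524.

Fisher's z: C = ½·ln((1+r)/(1−r)) = ½·ln(1.7027) = 0.2661.
n = ((z_{α/2} + z_β)/C)² + 3.
(2.576 + 0.674) / 0.2661 = 3.250 / 0.2661 = 12.213.
n = 12.213² + 3 = 149.17 + 3 = 152.2.
Round up.

n = 153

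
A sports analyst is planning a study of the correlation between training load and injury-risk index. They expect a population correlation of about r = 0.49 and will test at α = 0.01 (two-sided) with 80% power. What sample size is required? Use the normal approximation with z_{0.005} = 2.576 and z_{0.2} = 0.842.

n = 44

Fisher's z: C = ½·ln((1+r)/(1−r)) = ½·ln(2.9216) = 0.5361.
n = ((z_{α/2} + z_β)/C)² + 3.
(2.576 + 0.842) / 0.5361 = 3.418 / 0.5361 = 6.376.
n = 6.376² + 3 = 40.65 + 3 = 43.6.
Round up.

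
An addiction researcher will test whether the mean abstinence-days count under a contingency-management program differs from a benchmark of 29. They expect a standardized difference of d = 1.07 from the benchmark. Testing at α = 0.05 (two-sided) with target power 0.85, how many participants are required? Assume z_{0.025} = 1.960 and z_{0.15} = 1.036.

n = 8

For a one-sample test: n = ((z_{α/2} + z_β) / d)².
z_{α/2} + z_β = 1.960 + 1.036 = 2.996.
n = (2.996 / 1.07)² = 2.800² = 7.84.
Round up.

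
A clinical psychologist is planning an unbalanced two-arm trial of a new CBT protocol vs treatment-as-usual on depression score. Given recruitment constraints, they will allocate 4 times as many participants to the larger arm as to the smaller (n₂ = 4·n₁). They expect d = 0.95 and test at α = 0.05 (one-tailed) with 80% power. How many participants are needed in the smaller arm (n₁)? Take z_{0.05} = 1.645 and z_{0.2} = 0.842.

n₁ = 9

With allocation ratio k = n₂/n₁ = 4, Var(x̄₁−x̄₂) = σ²(1/n₁ + 1/(k·n₁)) = σ²·(k+1)/(k·n₁).
So n₁ = (1 + 1/k)·((z_{α} + z_β)/d)² = 1.250 × (2.487/0.95)².
n₁ = 1.250 × 6.85 = 8.6.
Round up: n₁ = 9, giving n₂ = 4 × 9 = 36.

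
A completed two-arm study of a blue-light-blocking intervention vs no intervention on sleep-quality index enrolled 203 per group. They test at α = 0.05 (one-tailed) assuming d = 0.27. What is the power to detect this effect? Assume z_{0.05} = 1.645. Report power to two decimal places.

For two equal groups, power = Φ(d·√(n/2) − z_{α}).
d·√(n/2) = 0.27 × √(203/2) = 0.27 × 10.075 = 2.720.
z_β = 2.720 − 1.645 = 1.075.
Power = Φ(1.075) = 0.859.

power ≈ 0.86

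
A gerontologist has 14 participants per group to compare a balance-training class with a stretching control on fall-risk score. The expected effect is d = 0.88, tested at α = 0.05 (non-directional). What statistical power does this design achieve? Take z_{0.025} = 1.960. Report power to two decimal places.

power ≈ 0.64

For two equal groups, power = Φ(d·√(n/2) − z_{α/2}).
d·√(n/2) = 0.88 × √(14/2) = 0.88 × 2.646 = 2.328.
z_β = 2.328 − 1.960 = 0.368.
Power = Φ(0.368) = 0.644.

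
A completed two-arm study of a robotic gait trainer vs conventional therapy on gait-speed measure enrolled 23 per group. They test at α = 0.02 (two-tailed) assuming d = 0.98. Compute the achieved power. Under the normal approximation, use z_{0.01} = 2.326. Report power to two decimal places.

For two equal groups, power = Φ(d·√(n/2) − z_{α/2}).
d·√(n/2) = 0.98 × √(23/2) = 0.98 × 3.391 = 3.323.
z_β = 3.323 − 2.326 = 0.997.
Power = Φ(0.997) = 0.841.

power ≈ 0.84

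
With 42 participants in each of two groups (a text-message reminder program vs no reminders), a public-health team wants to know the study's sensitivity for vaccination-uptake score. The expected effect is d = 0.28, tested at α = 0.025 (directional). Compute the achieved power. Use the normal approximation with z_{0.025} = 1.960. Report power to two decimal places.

For two equal groups, power = Φ(d·√(n/2) − z_{α}).
d·√(n/2) = 0.28 × √(42/2) = 0.28 × 4.583 = 1.283.
z_β = 1.283 − 1.960 = -0.677.
Power = Φ(-0.677) = 0.249.

power ≈ 0.25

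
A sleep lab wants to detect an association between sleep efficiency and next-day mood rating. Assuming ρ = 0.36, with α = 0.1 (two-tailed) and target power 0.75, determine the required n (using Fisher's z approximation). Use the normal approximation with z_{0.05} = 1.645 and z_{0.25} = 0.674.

n = 41

Fisher's z: C = ½·ln((1+r)/(1−r)) = ½·ln(2.1250) = 0.3769.
n = ((z_{α/2} + z_β)/C)² + 3.
(1.645 + 0.674) / 0.3769 = 2.319 / 0.3769 = 6.153.
n = 6.153² + 3 = 37.86 + 3 = 40.9.
Round up.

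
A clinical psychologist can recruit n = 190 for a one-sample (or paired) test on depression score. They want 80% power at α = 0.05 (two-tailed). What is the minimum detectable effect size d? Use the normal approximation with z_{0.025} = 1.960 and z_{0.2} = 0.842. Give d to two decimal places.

d_min ≈ 0.20

For a single sample (or paired design) of n = 190: d_min = (z_{α/2} + z_β)/√n.
z-sum = 1.960 + 0.842 = 2.802.
d_min = 2.802 / √190 = 2.802 / 13.784 = 0.203.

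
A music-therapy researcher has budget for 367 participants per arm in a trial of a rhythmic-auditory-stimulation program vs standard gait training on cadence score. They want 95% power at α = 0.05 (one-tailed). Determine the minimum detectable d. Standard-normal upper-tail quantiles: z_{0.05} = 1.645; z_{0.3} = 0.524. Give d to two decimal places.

d_min ≈ 0.24

For two independent groups of n = 367 each: d_min = (z_{α} + z_β)·√(2/n).
z-sum = 1.645 + 1.645 = 3.290.
d_min = 3.290 × √(2/367) = 3.290 × 0.0738 = 0.243.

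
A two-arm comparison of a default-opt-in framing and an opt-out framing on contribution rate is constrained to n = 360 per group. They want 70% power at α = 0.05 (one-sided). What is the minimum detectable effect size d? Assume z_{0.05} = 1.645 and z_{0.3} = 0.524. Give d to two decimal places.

For two independent groups of n = 360 each: d_min = (z_{α} + z_β)·√(2/n).
z-sum = 1.645 + 0.524 = 2.169.
d_min = 2.169 × √(2/360) = 2.169 × 0.0745 = 0.162.

d_min ≈ 0.16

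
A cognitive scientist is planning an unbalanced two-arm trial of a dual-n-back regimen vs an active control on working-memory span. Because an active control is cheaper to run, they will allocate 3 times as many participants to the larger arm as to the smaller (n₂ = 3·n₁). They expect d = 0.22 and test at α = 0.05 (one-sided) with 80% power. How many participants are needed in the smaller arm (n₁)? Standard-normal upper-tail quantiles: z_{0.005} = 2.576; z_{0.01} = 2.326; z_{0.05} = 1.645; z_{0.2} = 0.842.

n₁ = 171

With allocation ratio k = n₂/n₁ = 3, Var(x̄₁−x̄₂) = σ²(1/n₁ + 1/(k·n₁)) = σ²·(k+1)/(k·n₁).
So n₁ = (1 + 1/k)·((z_{α} + z_β)/d)² = 1.333 × (2.487/0.22)².
n₁ = 1.333 × 127.79 = 170.4.
Round up: n₁ = 171, giving n₂ = 3 × 171 = 513.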